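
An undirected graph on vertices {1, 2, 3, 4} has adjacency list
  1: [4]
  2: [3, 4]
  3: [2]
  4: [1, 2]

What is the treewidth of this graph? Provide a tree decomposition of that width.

Treewidth 1.
One such decomposition:
Bags: B1 = {1, 4}  B2 = {2, 4}  B3 = {2, 3}
Tree: B1–B2, B2–B3

Every bag has size at most 2, so the width is 2 − 1 = 1 and tw(G) ≤ 1. Since G has at least one edge (e.g. 1–4), it is not an edgeless graph, so tw(G) ≥ 1. The upper and lower bounds meet at 1, so that is the treewidth.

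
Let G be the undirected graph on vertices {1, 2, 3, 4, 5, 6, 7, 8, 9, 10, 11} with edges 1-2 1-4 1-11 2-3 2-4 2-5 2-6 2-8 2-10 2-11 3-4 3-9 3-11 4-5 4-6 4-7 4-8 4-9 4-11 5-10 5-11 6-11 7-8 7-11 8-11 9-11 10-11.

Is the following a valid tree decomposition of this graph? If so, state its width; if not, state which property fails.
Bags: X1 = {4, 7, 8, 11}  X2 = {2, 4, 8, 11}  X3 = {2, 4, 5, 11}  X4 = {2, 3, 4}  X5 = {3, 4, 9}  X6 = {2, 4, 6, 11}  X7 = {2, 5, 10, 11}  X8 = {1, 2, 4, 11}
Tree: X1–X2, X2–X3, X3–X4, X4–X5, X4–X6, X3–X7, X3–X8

A tree decomposition must satisfy three properties: every vertex lies in some bag; for every edge, both endpoints lie together in some bag; and for every vertex, the bags containing it form a connected subtree. Here edge (11,3) lies in no bag, so the decomposition is invalid.

No — edge (11,3) lies in no bag.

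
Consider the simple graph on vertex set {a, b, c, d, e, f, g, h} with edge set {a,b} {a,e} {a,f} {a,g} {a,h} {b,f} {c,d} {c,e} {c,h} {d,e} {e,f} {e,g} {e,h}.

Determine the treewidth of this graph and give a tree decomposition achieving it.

Treewidth 2.
One such decomposition:
Bags: B1 = {a, e, f}  B2 = {a, e, h}  B3 = {a, e, g}  B4 = {a, b, f}  B5 = {c, e, h}  B6 = {c, d, e}
Tree: B1–B2, B1–B3, B1–B4, B2–B5, B5–B6

Every bag has size at most 3, so the width is 3 − 1 = 2 and tw(G) ≤ 2. Conversely, {c, d, e} is a clique of size 3, and the vertices of any clique must share a bag in every tree decomposition; so some bag has ≥ 3 vertices and tw(G) ≥ 2. The upper and lower bounds meet at 2, so that is the treewidth.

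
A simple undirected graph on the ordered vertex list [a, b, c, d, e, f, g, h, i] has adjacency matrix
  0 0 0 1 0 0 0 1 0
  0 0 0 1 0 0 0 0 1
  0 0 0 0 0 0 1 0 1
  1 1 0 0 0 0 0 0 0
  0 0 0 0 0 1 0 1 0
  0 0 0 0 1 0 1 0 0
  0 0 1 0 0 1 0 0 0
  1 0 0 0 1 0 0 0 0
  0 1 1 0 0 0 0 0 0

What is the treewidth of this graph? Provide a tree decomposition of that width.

Each bag holds 3 vertices, so the decomposition has width 2, which upper-bounds the treewidth. Since d–b–i–c–g–f–e–h–a–d is a cycle in G, G is not acyclic. Forests are exactly the graphs of treewidth ≤ 1, so tw(G) ≥ 2. The upper and lower bounds meet at 2, so that is the treewidth.

Treewidth 2.
One such decomposition:
Bags: B1 = {b, d, i}  B2 = {c, d, i}  B3 = {c, d, g}  B4 = {d, f, g}  B5 = {d, e, f}  B6 = {d, e, h}  B7 = {a, d, h}
Tree: B1–B2, B2–B3, B3–B4, B4–B5, B5–B6, B6–B7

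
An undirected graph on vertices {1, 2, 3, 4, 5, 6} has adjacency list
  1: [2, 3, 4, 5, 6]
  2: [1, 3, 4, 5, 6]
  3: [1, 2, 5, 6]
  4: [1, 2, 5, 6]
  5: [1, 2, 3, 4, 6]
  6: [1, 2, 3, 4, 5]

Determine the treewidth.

4

A width-4 tree decomposition is:
Bags: B1 = {1, 2, 4, 5, 6}  B2 = {1, 2, 3, 5, 6}
Tree: B1–B2
Each bag holds 5 vertices, so the decomposition has width 4, which upper-bounds the treewidth. For the lower bound, the 5 vertices {1, 2, 3, 5, 6} are pairwise adjacent, and any tree decomposition puts a clique entirely inside one bag — forcing width ≥ 4. Hence tw(G) = 4 exactly.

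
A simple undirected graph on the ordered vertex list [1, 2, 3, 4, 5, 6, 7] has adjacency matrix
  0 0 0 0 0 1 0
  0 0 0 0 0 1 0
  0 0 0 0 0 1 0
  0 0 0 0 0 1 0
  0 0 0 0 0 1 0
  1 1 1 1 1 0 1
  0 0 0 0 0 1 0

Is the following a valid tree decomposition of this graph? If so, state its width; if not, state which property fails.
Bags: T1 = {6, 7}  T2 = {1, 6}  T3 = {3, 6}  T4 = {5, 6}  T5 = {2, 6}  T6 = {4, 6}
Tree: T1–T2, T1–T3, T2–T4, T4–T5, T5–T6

Yes; width 1.

Vertex coverage: the bags together contain {1, 2, 3, 4, 5, 6, 7}, the full vertex set. Edge coverage: each edge of G has both endpoints in at least one bag. Running intersection: for every vertex, the bags containing it form a connected subtree. All three properties hold, so this is a valid tree decomposition of width max|bag| − 1 = 1, and hence tw(G) ≤ 1.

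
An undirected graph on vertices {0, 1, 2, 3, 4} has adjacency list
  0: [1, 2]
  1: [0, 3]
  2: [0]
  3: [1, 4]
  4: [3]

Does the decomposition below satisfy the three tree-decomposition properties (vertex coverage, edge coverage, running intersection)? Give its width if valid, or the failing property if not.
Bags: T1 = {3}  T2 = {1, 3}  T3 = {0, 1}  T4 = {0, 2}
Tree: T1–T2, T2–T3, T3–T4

No — vertex 4 appears in no bag.

A tree decomposition must satisfy three properties: every vertex lies in some bag; for every edge, both endpoints lie together in some bag; and for every vertex, the bags containing it form a connected subtree. Here vertex 4 appears in no bag, so the decomposition is invalid.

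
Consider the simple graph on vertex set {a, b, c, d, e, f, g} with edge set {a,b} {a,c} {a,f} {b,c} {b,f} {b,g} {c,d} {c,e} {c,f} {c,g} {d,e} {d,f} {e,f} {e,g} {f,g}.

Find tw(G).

A width-3 tree decomposition is:
Bags: B1 = {b, c, f, g}  B2 = {a, b, c, f}  B3 = {c, e, f, g}  B4 = {c, d, e, f}
Tree: B1–B2, B1–B3, B3–B4
Each bag holds 4 vertices, so the decomposition has width 3, which upper-bounds the treewidth. Conversely, {c, d, e, f} is a clique of size 4, and the vertices of any clique must share a bag in every tree decomposition; so some bag has ≥ 4 vertices and tw(G) ≥ 3. The upper and lower bounds meet at 3, so that is the treewidth.

3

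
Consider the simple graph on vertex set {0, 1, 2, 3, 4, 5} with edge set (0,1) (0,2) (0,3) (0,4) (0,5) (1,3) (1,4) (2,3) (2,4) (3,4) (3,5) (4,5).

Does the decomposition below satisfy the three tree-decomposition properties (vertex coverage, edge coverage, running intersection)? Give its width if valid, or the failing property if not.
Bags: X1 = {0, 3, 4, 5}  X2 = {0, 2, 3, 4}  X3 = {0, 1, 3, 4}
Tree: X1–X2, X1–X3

Yes; width 3.

Checking the three conditions: (i) the bags cover all of {0, 1, 2, 3, 4, 5}; (ii) for each edge, some bag contains both endpoints; (iii) the bags containing any fixed vertex form a subtree. All hold, so the decomposition is valid with width 4 − 1 = 3.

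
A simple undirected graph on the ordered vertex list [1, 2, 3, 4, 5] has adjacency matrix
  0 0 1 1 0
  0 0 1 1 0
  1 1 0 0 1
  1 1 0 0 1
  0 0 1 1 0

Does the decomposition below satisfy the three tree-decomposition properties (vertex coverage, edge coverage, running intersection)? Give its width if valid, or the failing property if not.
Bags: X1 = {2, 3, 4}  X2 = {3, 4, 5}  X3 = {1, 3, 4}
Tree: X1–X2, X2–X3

Every vertex of G appears in some bag (union = {1, 2, 3, 4, 5}); every edge is covered by a bag; and for each vertex v the set of bags containing v is connected in the bag tree. The decomposition is therefore valid. The largest bag has 3 vertices, so the width is 2.

Yes; width 2.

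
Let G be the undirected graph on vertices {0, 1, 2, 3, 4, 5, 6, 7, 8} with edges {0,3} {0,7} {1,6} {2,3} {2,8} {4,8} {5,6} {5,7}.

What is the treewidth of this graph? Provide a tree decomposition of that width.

Treewidth 1.
One optimal decomposition is:
Bags: B1 = {4, 8}  B2 = {2, 8}  B3 = {2, 3}  B4 = {0, 3}  B5 = {0, 7}  B6 = {5, 7}  B7 = {5, 6}  B8 = {1, 6}
Tree: B1–B2, B2–B3, B3–B4, B4–B5, B5–B6, B6–B7, B7–B8

The largest bag has 2 vertices, giving width 1; this decomposition certifies tw(G) ≤ 1. G has an edge, so its treewidth is at least 1. The upper and lower bounds meet at 1, so that is the treewidth.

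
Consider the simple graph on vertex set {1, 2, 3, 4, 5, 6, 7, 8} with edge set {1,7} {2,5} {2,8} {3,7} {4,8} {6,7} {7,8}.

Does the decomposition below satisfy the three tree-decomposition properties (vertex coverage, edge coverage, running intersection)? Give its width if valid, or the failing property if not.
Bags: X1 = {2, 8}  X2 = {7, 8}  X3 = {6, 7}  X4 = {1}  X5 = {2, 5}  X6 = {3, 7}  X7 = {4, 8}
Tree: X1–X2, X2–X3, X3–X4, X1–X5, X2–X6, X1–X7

No — edge (7,1) lies in no bag.

A tree decomposition must satisfy three properties: every vertex lies in some bag; for every edge, both endpoints lie together in some bag; and for every vertex, the bags containing it form a connected subtree. Here edge (7,1) lies in no bag, so the decomposition is invalid.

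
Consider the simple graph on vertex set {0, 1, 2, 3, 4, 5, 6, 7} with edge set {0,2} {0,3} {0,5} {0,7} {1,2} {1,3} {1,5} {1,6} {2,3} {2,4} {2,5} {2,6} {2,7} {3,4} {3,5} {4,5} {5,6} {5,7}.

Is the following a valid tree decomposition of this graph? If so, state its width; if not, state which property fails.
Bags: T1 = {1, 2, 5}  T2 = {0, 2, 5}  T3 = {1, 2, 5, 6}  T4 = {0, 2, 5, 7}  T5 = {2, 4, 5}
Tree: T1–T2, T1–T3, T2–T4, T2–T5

No — vertex 3 appears in no bag.

A tree decomposition must satisfy three properties: every vertex lies in some bag; for every edge, both endpoints lie together in some bag; and for every vertex, the bags containing it form a connected subtree. Here vertex 3 appears in no bag, so the decomposition is invalid.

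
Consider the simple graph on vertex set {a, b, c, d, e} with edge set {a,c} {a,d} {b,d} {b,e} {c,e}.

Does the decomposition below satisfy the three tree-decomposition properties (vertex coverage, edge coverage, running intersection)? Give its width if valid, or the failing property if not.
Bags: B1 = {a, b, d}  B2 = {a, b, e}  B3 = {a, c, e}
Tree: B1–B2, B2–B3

Checking the three conditions: (i) the bags cover all of {a, b, c, d, e}; (ii) for each edge, some bag contains both endpoints; (iii) the bags containing any fixed vertex form a subtree. All hold, so the decomposition is valid with width 3 − 1 = 2.

Yes; width 2.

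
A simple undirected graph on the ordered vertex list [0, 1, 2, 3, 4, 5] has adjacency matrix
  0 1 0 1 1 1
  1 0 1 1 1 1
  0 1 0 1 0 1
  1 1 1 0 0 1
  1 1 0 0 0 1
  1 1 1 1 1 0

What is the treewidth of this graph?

A width-3 tree decomposition is:
Bags: B1 = {1, 2, 3, 5}  B2 = {0, 1, 3, 5}  B3 = {0, 1, 4, 5}
Tree: B1–B2, B2–B3
Every bag has size at most 4, so the width is 4 − 1 = 3 and tw(G) ≤ 3. Conversely, {0, 1, 3, 5} is a clique of size 4, and the vertices of any clique must share a bag in every tree decomposition; so some bag has ≥ 4 vertices and tw(G) ≥ 3. Therefore the treewidth is 3.

3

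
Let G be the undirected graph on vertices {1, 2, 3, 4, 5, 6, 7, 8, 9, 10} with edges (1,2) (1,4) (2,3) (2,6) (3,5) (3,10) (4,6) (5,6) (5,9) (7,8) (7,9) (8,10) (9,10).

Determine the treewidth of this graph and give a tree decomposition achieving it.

Every bag has size at most 3, so the width is 3 − 1 = 2 and tw(G) ≤ 2. For the lower bound, G contains the cycle 7–8–10–9–7, so G is not a forest; only forests have treewidth ≤ 1, hence tw(G) ≥ 2. Combining the bounds, tw(G) = 2.

Treewidth 2.
One such decomposition:
Bags: B1 = {7, 8, 9}  B2 = {8, 9, 10}  B3 = {5, 9, 10}  B4 = {3, 5, 10}  B5 = {3, 5, 6}  B6 = {2, 3, 6}  B7 = {2, 4, 6}  B8 = {1, 2, 4}
Tree: B1–B2, B2–B3, B3–B4, B4–B5, B5–B6, B6–B7, B7–B8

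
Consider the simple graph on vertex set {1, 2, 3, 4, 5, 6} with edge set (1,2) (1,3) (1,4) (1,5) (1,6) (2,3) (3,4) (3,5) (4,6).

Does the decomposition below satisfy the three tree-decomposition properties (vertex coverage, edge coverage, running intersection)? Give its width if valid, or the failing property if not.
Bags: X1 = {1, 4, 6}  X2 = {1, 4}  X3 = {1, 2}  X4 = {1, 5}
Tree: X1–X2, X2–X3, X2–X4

No — vertex 3 appears in no bag.

A tree decomposition must satisfy three properties: every vertex lies in some bag; for every edge, both endpoints lie together in some bag; and for every vertex, the bags containing it form a connected subtree. Here vertex 3 appears in no bag, so the decomposition is invalid.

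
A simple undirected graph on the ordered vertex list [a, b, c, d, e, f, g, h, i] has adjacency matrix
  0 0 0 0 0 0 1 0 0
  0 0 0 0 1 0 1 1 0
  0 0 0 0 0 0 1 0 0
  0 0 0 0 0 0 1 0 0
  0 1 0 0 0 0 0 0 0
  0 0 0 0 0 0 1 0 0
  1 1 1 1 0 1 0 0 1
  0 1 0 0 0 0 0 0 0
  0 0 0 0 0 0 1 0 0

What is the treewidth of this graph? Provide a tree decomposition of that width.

Each bag holds 2 vertices, so the decomposition has width 1, which upper-bounds the treewidth. Since G has at least one edge (e.g. g–b), it is not an edgeless graph, so tw(G) ≥ 1. Therefore the treewidth is 1.

Treewidth 1.
Bags: B1 = {b, g}  B2 = {b, e}  B3 = {c, g}  B4 = {d, g}  B5 = {g, i}  B6 = {f, g}  B7 = {a, g}  B8 = {b, h}
Tree: B1–B2, B1–B3, B3–B4, B3–B5, B1–B6, B5–B7, B1–B8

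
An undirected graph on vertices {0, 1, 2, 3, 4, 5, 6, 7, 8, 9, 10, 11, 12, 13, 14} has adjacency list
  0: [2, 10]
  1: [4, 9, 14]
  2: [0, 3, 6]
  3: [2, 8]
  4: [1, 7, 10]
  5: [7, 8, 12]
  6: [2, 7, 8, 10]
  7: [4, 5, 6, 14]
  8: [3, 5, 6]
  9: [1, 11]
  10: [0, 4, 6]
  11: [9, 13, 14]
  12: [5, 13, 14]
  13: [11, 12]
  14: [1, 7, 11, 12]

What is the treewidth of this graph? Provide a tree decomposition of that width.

Every bag has size at most 4, so the width is 4 − 1 = 3 and tw(G) ≤ 3. For the lower bound: the 4 vertex sets {0,2,3}, {8}, {6}, {4,5,7,10} are disjoint, each induces a connected subgraph, and every pair is joined by at least one edge of G. Contracting each set to a single vertex therefore yields K_{4} as a minor, and since treewidth is minor-monotone, tw(G) ≥ tw(K_{4}) = 3. Combining the bounds, tw(G) = 3.

Treewidth 3.
Bags: B1 = {0, 2, 3, 8}  B2 = {0, 2, 6, 8}  B3 = {0, 6, 8, 10}  B4 = {5, 6, 8, 10}  B5 = {5, 6, 7, 10}  B6 = {4, 5, 7, 10}  B7 = {4, 5, 7, 12}  B8 = {4, 7, 12, 14}  B9 = {1, 4, 12, 14}  B10 = {1, 12, 13, 14}  B11 = {1, 11, 13, 14}  B12 = {1, 9, 11, 13}
Tree: B1–B2, B2–B3, B3–B4, B4–B5, B5–B6, B6–B7, B7–B8, B8–B9, B9–B10, B10–B11, B11–B12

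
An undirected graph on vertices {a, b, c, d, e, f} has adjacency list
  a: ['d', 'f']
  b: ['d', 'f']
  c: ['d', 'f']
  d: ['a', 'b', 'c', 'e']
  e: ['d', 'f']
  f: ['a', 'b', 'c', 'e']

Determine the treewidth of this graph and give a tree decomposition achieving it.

Each bag holds 3 vertices, so the decomposition has width 2, which upper-bounds the treewidth. The edges d–e–f–b–d form a cycle, so G is not a tree and its treewidth is at least 2. Hence tw(G) = 2 exactly.

Treewidth 2.
Bags: B1 = {d, e, f}  B2 = {b, d, f}  B3 = {c, d, f}  B4 = {a, d, f}
Tree: B1–B2, B2–B3, B3–B4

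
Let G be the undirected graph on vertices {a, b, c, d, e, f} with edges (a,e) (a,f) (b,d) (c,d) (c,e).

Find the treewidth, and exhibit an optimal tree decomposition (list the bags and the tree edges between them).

Treewidth 1.
One optimal decomposition is:
Bags: B1 = {a, f}  B2 = {a, e}  B3 = {c, e}  B4 = {c, d}  B5 = {b, d}
Tree: B1–B2, B2–B3, B3–B4, B4–B5

Every bag has size at most 2, so the width is 2 − 1 = 1 and tw(G) ≤ 1. Since G has at least one edge (e.g. f–a), it is not an edgeless graph, so tw(G) ≥ 1. Combining the bounds, tw(G) = 1.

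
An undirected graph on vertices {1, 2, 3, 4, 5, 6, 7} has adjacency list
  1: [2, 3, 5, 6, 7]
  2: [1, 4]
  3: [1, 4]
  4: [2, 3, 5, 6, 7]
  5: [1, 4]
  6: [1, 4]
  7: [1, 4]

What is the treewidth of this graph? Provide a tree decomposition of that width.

Every bag has size at most 3, so the width is 3 − 1 = 2 and tw(G) ≤ 2. Since 4–6–1–2–4 is a cycle in G, G is not acyclic. Forests are exactly the graphs of treewidth ≤ 1, so tw(G) ≥ 2. Therefore the treewidth is 2.

Treewidth 2.
One such decomposition:
Bags: B1 = {1, 4, 6}  B2 = {1, 2, 4}  B3 = {1, 4, 7}  B4 = {1, 3, 4}  B5 = {1, 4, 5}
Tree: B1–B2, B2–B3, B3–B4, B4–B5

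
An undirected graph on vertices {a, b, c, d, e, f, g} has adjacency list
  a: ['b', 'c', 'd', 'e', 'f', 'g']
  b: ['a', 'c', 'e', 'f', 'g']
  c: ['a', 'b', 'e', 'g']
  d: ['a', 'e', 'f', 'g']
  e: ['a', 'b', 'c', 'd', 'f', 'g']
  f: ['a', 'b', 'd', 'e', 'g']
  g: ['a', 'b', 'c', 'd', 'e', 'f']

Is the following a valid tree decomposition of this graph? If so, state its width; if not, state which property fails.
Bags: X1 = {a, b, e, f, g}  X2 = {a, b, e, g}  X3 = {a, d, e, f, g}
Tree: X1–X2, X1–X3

A tree decomposition must satisfy three properties: every vertex lies in some bag; for every edge, both endpoints lie together in some bag; and for every vertex, the bags containing it form a connected subtree. Here vertex c appears in no bag, so the decomposition is invalid.

No — vertex c appears in no bag.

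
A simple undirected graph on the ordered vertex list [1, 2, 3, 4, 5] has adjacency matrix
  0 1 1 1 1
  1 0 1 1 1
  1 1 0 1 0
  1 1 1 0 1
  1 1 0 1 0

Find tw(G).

3

A width-3 tree decomposition is:
Bags: B1 = {1, 2, 3, 4}  B2 = {1, 2, 4, 5}
Tree: B1–B2
Every bag has size at most 4, so the width is 4 − 1 = 3 and tw(G) ≤ 3. Conversely, {1, 2, 3, 4} is a clique of size 4, and the vertices of any clique must share a bag in every tree decomposition; so some bag has ≥ 4 vertices and tw(G) ≥ 3. Combining the bounds, tw(G) = 3.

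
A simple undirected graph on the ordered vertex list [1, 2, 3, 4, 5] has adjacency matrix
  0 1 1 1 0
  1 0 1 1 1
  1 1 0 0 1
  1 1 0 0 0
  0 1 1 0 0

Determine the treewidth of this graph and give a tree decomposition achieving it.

Each bag holds 3 vertices, so the decomposition has width 2, which upper-bounds the treewidth. On the other hand G contains the 3-clique {1, 2, 3}. A clique must lie in a single bag of any decomposition, so no decomposition can have width below 2. Hence tw(G) = 2 exactly.

Treewidth 2.
One optimal decomposition is:
Bags: B1 = {1, 2, 3}  B2 = {1, 2, 4}  B3 = {2, 3, 5}
Tree: B1–B2, B1–B3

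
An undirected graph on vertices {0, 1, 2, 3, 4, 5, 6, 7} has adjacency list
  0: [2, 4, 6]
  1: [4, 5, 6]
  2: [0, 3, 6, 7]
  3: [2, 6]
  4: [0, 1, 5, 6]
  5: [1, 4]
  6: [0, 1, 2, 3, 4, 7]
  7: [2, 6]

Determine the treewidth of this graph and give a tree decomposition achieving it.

Treewidth 2.
One optimal decomposition is:
Bags: B1 = {0, 2, 6}  B2 = {2, 3, 6}  B3 = {0, 4, 6}  B4 = {1, 4, 6}  B5 = {1, 4, 5}  B6 = {2, 6, 7}
Tree: B1–B2, B1–B3, B3–B4, B4–B5, B2–B6

Each bag holds 3 vertices, so the decomposition has width 2, which upper-bounds the treewidth. Conversely, {1, 4, 5} is a clique of size 3, and the vertices of any clique must share a bag in every tree decomposition; so some bag has ≥ 3 vertices and tw(G) ≥ 2. The upper and lower bounds meet at 2, so that is the treewidth.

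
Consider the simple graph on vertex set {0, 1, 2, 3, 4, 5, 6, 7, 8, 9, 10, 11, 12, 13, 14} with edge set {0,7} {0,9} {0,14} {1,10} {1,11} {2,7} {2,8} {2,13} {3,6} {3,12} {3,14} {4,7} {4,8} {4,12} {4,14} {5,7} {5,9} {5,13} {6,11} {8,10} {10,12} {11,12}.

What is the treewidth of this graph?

3

A width-3 tree decomposition is:
Bags: B1 = {1, 3, 6, 11}  B2 = {1, 3, 11, 12}  B3 = {1, 3, 10, 12}  B4 = {3, 10, 12, 14}  B5 = {4, 10, 12, 14}  B6 = {4, 8, 10, 14}  B7 = {0, 4, 8, 14}  B8 = {0, 4, 7, 8}  B9 = {0, 2, 7, 8}  B10 = {0, 2, 7, 9}  B11 = {2, 5, 7, 9}  B12 = {2, 5, 9, 13}
Tree: B1–B2, B2–B3, B3–B4, B4–B5, B5–B6, B6–B7, B7–B8, B8–B9, B9–B10, B10–B11, B11–B12
Every bag has size at most 4, so the width is 4 − 1 = 3 and tw(G) ≤ 3. For the lower bound: the 4 vertex sets {1,6,11}, {3}, {12}, {4,8,10,14} are disjoint, each induces a connected subgraph, and every pair is joined by at least one edge of G. Contracting each set to a single vertex therefore yields K_{4} as a minor, and since treewidth is minor-monotone, tw(G) ≥ tw(K_{4}) = 3. Hence tw(G) = 3 exactly.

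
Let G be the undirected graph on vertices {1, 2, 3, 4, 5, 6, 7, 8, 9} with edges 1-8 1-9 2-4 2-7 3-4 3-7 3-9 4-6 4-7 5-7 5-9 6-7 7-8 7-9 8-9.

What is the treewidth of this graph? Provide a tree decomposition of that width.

Every bag has size at most 3, so the width is 3 − 1 = 2 and tw(G) ≤ 2. On the other hand G contains the 3-clique {1, 8, 9}. A clique must lie in a single bag of any decomposition, so no decomposition can have width below 2. Combining the bounds, tw(G) = 2.

Treewidth 2.
Bags: B1 = {3, 7, 9}  B2 = {3, 4, 7}  B3 = {5, 7, 9}  B4 = {2, 4, 7}  B5 = {7, 8, 9}  B6 = {1, 8, 9}  B7 = {4, 6, 7}
Tree: B1–B2, B1–B3, B2–B4, B1–B5, B5–B6, B4–B7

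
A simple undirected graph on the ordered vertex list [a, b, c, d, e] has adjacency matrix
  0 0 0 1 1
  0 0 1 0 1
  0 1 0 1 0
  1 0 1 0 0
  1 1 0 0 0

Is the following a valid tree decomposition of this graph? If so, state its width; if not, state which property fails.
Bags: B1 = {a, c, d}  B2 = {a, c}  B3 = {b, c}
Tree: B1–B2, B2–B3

A tree decomposition must satisfy three properties: every vertex lies in some bag; for every edge, both endpoints lie together in some bag; and for every vertex, the bags containing it form a connected subtree. Here vertex e appears in no bag, so the decomposition is invalid.

No — vertex e appears in no bag.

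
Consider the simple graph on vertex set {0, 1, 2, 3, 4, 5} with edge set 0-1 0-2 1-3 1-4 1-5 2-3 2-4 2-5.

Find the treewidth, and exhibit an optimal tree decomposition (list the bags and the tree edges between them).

Treewidth 2.
One optimal decomposition is:
Bags: B1 = {1, 2, 5}  B2 = {1, 2, 3}  B3 = {0, 1, 2}  B4 = {1, 2, 4}
Tree: B1–B2, B2–B3, B3–B4

Each bag holds 3 vertices, so the decomposition has width 2, which upper-bounds the treewidth. Since 5–1–3–2–5 is a cycle in G, G is not acyclic. Forests are exactly the graphs of treewidth ≤ 1, so tw(G) ≥ 2. The upper and lower bounds meet at 2, so that is the treewidth.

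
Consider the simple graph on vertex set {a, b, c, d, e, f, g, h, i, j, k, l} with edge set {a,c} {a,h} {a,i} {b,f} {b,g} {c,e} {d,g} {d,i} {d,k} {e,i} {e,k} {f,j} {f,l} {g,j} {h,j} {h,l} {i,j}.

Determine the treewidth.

A width-3 tree decomposition is:
Bags: B1 = {c, d, e, k}  B2 = {c, d, e, i}  B3 = {a, c, d, i}  B4 = {a, d, g, i}  B5 = {a, g, i, j}  B6 = {a, g, h, j}  B7 = {b, g, h, j}  B8 = {b, f, h, j}  B9 = {b, f, h, l}
Tree: B1–B2, B2–B3, B3–B4, B4–B5, B5–B6, B6–B7, B7–B8, B8–B9
The largest bag has 4 vertices, giving width 3; this decomposition certifies tw(G) ≤ 3. For the lower bound: the 4 vertex sets {c,e,k}, {d}, {i}, {a,g,h,j} are disjoint, each induces a connected subgraph, and every pair is joined by at least one edge of G. Contracting each set to a single vertex therefore yields K_{4} as a minor, and since treewidth is minor-monotone, tw(G) ≥ tw(K_{4}) = 3. Therefore the treewidth is 3.

3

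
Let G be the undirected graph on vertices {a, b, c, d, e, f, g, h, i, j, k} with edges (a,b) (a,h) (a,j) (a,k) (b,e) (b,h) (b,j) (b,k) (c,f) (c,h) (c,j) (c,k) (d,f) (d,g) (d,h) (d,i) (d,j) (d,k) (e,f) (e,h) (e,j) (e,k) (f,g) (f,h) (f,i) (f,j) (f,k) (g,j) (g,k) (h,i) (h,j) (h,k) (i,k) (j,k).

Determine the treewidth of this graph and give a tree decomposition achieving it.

Treewidth 4.
One optimal decomposition is:
Bags: B1 = {d, f, h, j, k}  B2 = {e, f, h, j, k}  B3 = {d, f, g, j, k}  B4 = {b, e, h, j, k}  B5 = {a, b, h, j, k}  B6 = {d, f, h, i, k}  B7 = {c, f, h, j, k}
Tree: B1–B2, B1–B3, B2–B4, B4–B5, B1–B6, B2–B7

Every bag has size at most 5, so the width is 5 − 1 = 4 and tw(G) ≤ 4. For the lower bound, the 5 vertices {d, f, g, j, k} are pairwise adjacent, and any tree decomposition puts a clique entirely inside one bag — forcing width ≥ 4. The upper and lower bounds meet at 4, so that is the treewidth.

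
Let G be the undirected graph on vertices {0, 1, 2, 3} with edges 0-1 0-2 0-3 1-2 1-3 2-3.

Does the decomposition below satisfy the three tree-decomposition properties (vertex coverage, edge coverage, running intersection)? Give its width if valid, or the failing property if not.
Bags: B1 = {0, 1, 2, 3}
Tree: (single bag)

Yes; width 3.

Checking the three conditions: (i) the bags cover all of {0, 1, 2, 3}; (ii) for each edge, some bag contains both endpoints; (iii) the bags containing any fixed vertex form a subtree. All hold, so the decomposition is valid with width 4 − 1 = 3.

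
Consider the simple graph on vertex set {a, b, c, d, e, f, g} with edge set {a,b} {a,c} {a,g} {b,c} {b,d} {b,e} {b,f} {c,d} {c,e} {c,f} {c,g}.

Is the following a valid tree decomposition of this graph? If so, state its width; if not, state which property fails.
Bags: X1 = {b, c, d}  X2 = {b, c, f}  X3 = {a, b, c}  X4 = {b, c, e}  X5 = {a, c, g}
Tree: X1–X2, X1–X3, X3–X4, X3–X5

Vertex coverage: the bags together contain {a, b, c, d, e, f, g}, the full vertex set. Edge coverage: each edge of G has both endpoints in at least one bag. Running intersection: for every vertex, the bags containing it form a connected subtree. All three properties hold, so this is a valid tree decomposition of width max|bag| − 1 = 2, and hence tw(G) ≤ 2.

Yes; width 2.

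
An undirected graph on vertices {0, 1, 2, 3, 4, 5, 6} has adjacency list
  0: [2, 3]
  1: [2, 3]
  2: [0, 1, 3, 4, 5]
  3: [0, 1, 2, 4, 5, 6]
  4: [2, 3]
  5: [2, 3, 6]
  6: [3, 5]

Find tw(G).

2

A width-2 tree decomposition is:
Bags: B1 = {2, 3, 5}  B2 = {1, 2, 3}  B3 = {2, 3, 4}  B4 = {0, 2, 3}  B5 = {3, 5, 6}
Tree: B1–B2, B2–B3, B3–B4, B1–B5
Every bag has size at most 3, so the width is 3 − 1 = 2 and tw(G) ≤ 2. For the lower bound, the 3 vertices {0, 2, 3} are pairwise adjacent, and any tree decomposition puts a clique entirely inside one bag — forcing width ≥ 2. The upper and lower bounds meet at 2, so that is the treewidth.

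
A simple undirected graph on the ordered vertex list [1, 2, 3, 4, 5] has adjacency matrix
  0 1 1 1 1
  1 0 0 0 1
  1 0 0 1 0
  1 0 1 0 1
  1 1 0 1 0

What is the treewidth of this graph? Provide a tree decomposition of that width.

Treewidth 2.
Bags: B1 = {1, 2, 5}  B2 = {1, 4, 5}  B3 = {1, 3, 4}
Tree: B1–B2, B2–B3

The largest bag has 3 vertices, giving width 2; this decomposition certifies tw(G) ≤ 2. On the other hand G contains the 3-clique {1, 2, 5}. A clique must lie in a single bag of any decomposition, so no decomposition can have width below 2. The upper and lower bounds meet at 2, so that is the treewidth.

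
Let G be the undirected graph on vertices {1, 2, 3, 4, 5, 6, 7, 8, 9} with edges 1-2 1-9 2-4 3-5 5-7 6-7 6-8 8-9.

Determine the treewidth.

1

A width-1 tree decomposition is:
Bags: B1 = {2, 4}  B2 = {1, 2}  B3 = {1, 9}  B4 = {8, 9}  B5 = {6, 8}  B6 = {6, 7}  B7 = {5, 7}  B8 = {3, 5}
Tree: B1–B2, B2–B3, B3–B4, B4–B5, B5–B6, B6–B7, B7–B8
The largest bag has 2 vertices, giving width 1; this decomposition certifies tw(G) ≤ 1. Since G has at least one edge (e.g. 4–2), it is not an edgeless graph, so tw(G) ≥ 1. The upper and lower bounds meet at 1, so that is the treewidth.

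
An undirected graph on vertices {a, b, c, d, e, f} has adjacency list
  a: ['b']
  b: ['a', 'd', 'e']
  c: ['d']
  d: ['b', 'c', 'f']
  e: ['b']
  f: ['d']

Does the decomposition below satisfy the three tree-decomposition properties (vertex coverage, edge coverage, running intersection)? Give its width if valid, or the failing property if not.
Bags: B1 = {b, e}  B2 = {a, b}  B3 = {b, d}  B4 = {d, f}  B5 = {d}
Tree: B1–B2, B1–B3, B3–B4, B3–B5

A tree decomposition must satisfy three properties: every vertex lies in some bag; for every edge, both endpoints lie together in some bag; and for every vertex, the bags containing it form a connected subtree. Here vertex c appears in no bag, so the decomposition is invalid.

No — vertex c appears in no bag.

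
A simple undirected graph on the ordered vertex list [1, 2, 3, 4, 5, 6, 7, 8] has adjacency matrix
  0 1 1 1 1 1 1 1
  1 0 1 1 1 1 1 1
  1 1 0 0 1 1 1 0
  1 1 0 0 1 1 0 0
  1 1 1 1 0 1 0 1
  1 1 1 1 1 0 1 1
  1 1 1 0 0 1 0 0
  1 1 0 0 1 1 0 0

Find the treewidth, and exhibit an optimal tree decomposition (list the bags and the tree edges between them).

Every bag has size at most 5, so the width is 5 − 1 = 4 and tw(G) ≤ 4. For the lower bound, the 5 vertices {1, 2, 5, 6, 8} are pairwise adjacent, and any tree decomposition puts a clique entirely inside one bag — forcing width ≥ 4. The upper and lower bounds meet at 4, so that is the treewidth.

Treewidth 4.
One optimal decomposition is:
Bags: B1 = {1, 2, 3, 6, 7}  B2 = {1, 2, 3, 5, 6}  B3 = {1, 2, 5, 6, 8}  B4 = {1, 2, 4, 5, 6}
Tree: B1–B2, B2–B3, B2–B4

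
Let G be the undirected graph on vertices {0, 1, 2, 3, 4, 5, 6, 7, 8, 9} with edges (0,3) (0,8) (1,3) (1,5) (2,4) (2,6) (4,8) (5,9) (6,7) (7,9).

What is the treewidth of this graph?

2

A width-2 tree decomposition is:
Bags: B1 = {0, 1, 3}  B2 = {0, 1, 8}  B3 = {1, 4, 8}  B4 = {1, 2, 4}  B5 = {1, 2, 6}  B6 = {1, 6, 7}  B7 = {1, 7, 9}  B8 = {1, 5, 9}
Tree: B1–B2, B2–B3, B3–B4, B4–B5, B5–B6, B6–B7, B7–B8
The largest bag has 3 vertices, giving width 2; this decomposition certifies tw(G) ≤ 2. The edges 1–3–0–8–4–2–6–7–9–5–1 form a cycle, so G is not a tree and its treewidth is at least 2. Therefore the treewidth is 2.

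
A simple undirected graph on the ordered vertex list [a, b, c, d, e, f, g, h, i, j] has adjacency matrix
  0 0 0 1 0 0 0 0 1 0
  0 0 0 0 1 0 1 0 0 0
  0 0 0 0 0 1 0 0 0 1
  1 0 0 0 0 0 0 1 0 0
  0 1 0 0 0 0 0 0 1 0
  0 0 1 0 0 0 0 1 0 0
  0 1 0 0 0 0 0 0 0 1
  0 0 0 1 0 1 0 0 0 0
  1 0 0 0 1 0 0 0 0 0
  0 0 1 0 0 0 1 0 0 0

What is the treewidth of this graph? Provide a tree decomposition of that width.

Treewidth 2.
One optimal decomposition is:
Bags: B1 = {a, d, h}  B2 = {a, h, i}  B3 = {e, h, i}  B4 = {b, e, h}  B5 = {b, g, h}  B6 = {g, h, j}  B7 = {c, h, j}  B8 = {c, f, h}
Tree: B1–B2, B2–B3, B3–B4, B4–B5, B5–B6, B6–B7, B7–B8

The largest bag has 3 vertices, giving width 2; this decomposition certifies tw(G) ≤ 2. For the lower bound, G contains the cycle h–d–a–i–e–b–g–j–c–f–h, so G is not a forest; only forests have treewidth ≤ 1, hence tw(G) ≥ 2. Combining the bounds, tw(G) = 2.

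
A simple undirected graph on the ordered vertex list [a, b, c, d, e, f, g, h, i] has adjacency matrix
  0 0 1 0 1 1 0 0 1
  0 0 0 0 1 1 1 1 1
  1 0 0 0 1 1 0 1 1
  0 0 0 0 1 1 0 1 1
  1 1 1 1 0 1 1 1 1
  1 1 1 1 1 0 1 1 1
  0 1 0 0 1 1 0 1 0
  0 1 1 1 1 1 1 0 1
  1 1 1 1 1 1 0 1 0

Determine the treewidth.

4

A width-4 tree decomposition is:
Bags: B1 = {d, e, f, h, i}  B2 = {b, e, f, h, i}  B3 = {b, e, f, g, h}  B4 = {c, e, f, h, i}  B5 = {a, c, e, f, i}
Tree: B1–B2, B2–B3, B1–B4, B4–B5
The largest bag has 5 vertices, giving width 4; this decomposition certifies tw(G) ≤ 4. On the other hand G contains the 5-clique {b, e, f, g, h}. A clique must lie in a single bag of any decomposition, so no decomposition can have width below 4. Combining the bounds, tw(G) = 4.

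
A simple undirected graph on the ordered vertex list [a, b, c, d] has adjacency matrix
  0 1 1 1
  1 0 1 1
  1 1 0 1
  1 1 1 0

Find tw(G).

A width-3 tree decomposition is:
Bags: B1 = {a, b, c, d}
Tree: (single bag)
With just one bag of size 4, the width is 4 − 1 = 3, so tw(G) ≤ 3. On the other hand G contains the 4-clique {a, b, c, d}. A clique must lie in a single bag of any decomposition, so no decomposition can have width below 3. Combining the bounds, tw(G) = 3.

3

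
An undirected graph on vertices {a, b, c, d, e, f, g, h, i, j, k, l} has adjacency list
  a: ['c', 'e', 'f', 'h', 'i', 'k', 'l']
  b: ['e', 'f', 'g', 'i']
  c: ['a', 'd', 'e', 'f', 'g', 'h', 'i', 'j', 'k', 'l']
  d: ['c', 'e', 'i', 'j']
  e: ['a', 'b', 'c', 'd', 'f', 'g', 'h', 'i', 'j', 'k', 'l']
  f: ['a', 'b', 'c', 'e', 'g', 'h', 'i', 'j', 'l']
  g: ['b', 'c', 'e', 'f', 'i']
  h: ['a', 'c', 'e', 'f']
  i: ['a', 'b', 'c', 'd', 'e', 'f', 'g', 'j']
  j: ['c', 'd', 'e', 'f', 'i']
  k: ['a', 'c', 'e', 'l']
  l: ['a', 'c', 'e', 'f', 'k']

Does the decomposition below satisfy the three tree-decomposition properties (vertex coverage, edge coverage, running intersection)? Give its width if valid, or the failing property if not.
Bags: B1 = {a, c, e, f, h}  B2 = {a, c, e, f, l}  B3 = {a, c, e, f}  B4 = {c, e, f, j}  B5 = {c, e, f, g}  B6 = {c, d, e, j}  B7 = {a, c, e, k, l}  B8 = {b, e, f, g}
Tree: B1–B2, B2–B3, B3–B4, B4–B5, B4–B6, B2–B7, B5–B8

No — vertex i appears in no bag.

A tree decomposition must satisfy three properties: every vertex lies in some bag; for every edge, both endpoints lie together in some bag; and for every vertex, the bags containing it form a connected subtree. Here vertex i appears in no bag, so the decomposition is invalid.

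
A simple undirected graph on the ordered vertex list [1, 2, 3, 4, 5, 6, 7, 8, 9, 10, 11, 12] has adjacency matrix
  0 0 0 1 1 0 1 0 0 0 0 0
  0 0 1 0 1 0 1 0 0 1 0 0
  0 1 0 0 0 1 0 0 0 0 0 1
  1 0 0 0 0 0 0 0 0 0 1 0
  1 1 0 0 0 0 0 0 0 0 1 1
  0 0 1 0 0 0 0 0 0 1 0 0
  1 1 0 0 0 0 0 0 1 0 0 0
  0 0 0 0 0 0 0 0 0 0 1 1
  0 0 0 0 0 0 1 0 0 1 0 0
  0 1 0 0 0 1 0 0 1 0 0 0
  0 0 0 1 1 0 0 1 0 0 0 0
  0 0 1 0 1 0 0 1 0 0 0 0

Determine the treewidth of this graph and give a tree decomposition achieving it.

Treewidth 3.
One optimal decomposition is:
Bags: B1 = {3, 6, 9, 10}  B2 = {2, 3, 9, 10}  B3 = {2, 3, 7, 9}  B4 = {2, 3, 7, 12}  B5 = {2, 5, 7, 12}  B6 = {1, 5, 7, 12}  B7 = {1, 5, 8, 12}  B8 = {1, 5, 8, 11}  B9 = {1, 4, 8, 11}
Tree: B1–B2, B2–B3, B3–B4, B4–B5, B5–B6, B6–B7, B7–B8, B8–B9

Every bag has size at most 4, so the width is 4 − 1 = 3 and tw(G) ≤ 3. For the lower bound: the 4 vertex sets {6,9,10}, {3}, {2}, {1,5,7,12} are disjoint, each induces a connected subgraph, and every pair is joined by at least one edge of G. Contracting each set to a single vertex therefore yields K_{4} as a minor, and since treewidth is minor-monotone, tw(G) ≥ tw(K_{4}) = 3. Hence tw(G) = 3 exactly.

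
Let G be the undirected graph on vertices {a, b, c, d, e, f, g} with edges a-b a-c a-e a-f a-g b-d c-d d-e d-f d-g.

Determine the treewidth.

2

A width-2 tree decomposition is:
Bags: B1 = {a, d, g}  B2 = {a, d, e}  B3 = {a, b, d}  B4 = {a, d, f}  B5 = {a, c, d}
Tree: B1–B2, B2–B3, B3–B4, B4–B5
Every bag has size at most 3, so the width is 3 − 1 = 2 and tw(G) ≤ 2. The edges d–g–a–e–d form a cycle, so G is not a tree and its treewidth is at least 2. Hence tw(G) = 2 exactly.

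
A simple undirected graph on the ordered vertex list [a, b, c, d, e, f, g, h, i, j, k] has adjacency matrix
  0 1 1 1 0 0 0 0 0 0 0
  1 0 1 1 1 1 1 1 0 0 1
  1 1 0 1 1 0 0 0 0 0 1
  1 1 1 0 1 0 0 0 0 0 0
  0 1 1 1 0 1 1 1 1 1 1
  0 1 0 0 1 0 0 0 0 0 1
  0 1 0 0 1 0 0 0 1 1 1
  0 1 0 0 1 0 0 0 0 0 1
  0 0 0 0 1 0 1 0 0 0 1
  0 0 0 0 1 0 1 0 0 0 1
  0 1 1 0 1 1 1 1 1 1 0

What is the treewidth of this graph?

A width-3 tree decomposition is:
Bags: B1 = {b, c, e, k}  B2 = {b, e, f, k}  B3 = {b, c, d, e}  B4 = {b, e, g, k}  B5 = {a, b, c, d}  B6 = {b, e, h, k}  B7 = {e, g, i, k}  B8 = {e, g, j, k}
Tree: B1–B2, B1–B3, B2–B4, B3–B5, B4–B6, B4–B7, B7–B8
Every bag has size at most 4, so the width is 4 − 1 = 3 and tw(G) ≤ 3. For the lower bound, the 4 vertices {b, c, d, e} are pairwise adjacent, and any tree decomposition puts a clique entirely inside one bag — forcing width ≥ 3. Hence tw(G) = 3 exactly.

3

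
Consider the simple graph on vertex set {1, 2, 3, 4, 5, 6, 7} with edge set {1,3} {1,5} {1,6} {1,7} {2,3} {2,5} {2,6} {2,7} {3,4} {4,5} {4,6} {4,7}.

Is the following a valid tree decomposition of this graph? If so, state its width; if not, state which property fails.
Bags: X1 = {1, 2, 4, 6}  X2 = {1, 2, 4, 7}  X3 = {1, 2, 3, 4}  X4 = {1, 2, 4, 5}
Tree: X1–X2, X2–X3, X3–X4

Vertex coverage: the bags together contain {1, 2, 3, 4, 5, 6, 7}, the full vertex set. Edge coverage: each edge of G has both endpoints in at least one bag. Running intersection: for every vertex, the bags containing it form a connected subtree. All three properties hold, so this is a valid tree decomposition of width max|bag| − 1 = 3, and hence tw(G) ≤ 3.

Yes; width 3.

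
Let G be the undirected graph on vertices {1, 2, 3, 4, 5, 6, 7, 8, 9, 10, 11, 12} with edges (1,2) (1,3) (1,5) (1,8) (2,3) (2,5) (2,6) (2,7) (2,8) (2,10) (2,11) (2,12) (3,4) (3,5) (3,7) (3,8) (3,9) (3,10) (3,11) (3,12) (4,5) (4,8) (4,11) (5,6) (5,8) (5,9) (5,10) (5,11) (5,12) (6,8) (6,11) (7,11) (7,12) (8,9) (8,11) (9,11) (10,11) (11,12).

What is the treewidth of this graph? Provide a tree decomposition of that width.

Every bag has size at most 5, so the width is 5 − 1 = 4 and tw(G) ≤ 4. On the other hand G contains the 5-clique {1, 2, 3, 5, 8}. A clique must lie in a single bag of any decomposition, so no decomposition can have width below 4. Hence tw(G) = 4 exactly.

Treewidth 4.
Bags: B1 = {2, 3, 5, 8, 11}  B2 = {3, 4, 5, 8, 11}  B3 = {2, 3, 5, 11, 12}  B4 = {3, 5, 8, 9, 11}  B5 = {2, 5, 6, 8, 11}  B6 = {2, 3, 5, 10, 11}  B7 = {1, 2, 3, 5, 8}  B8 = {2, 3, 7, 11, 12}
Tree: B1–B2, B1–B3, B1–B4, B1–B5, B1–B6, B1–B7, B3–B8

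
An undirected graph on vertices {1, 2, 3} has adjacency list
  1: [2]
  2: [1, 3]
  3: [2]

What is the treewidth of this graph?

A width-1 tree decomposition is:
Bags: B1 = {2, 3}  B2 = {1, 2}
Tree: B1–B2
Every bag has size at most 2, so the width is 2 − 1 = 1 and tw(G) ≤ 1. G has an edge, so its treewidth is at least 1. Hence tw(G) = 1 exactly.

1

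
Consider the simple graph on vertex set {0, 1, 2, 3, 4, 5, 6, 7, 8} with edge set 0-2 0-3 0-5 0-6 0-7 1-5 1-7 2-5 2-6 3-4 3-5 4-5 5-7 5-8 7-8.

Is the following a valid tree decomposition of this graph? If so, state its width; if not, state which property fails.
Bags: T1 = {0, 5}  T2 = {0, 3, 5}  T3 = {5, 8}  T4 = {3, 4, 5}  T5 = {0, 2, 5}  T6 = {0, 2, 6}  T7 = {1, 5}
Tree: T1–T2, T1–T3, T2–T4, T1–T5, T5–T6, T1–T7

A tree decomposition must satisfy three properties: every vertex lies in some bag; for every edge, both endpoints lie together in some bag; and for every vertex, the bags containing it form a connected subtree. Here vertex 7 appears in no bag, so the decomposition is invalid.

No — vertex 7 appears in no bag.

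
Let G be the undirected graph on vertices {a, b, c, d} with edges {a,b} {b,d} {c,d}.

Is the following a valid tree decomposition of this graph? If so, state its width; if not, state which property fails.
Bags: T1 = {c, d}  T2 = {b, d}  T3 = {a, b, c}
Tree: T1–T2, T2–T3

No — bags containing vertex c are not connected in the tree.

A tree decomposition must satisfy three properties: every vertex lies in some bag; for every edge, both endpoints lie together in some bag; and for every vertex, the bags containing it form a connected subtree. Here bags containing vertex c are not connected in the tree, so the decomposition is invalid.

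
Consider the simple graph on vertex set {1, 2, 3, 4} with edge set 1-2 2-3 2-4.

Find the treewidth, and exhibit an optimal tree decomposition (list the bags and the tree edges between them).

Treewidth 1.
One such decomposition:
Bags: B1 = {2, 3}  B2 = {2, 4}  B3 = {1, 2}
Tree: B1–B2, B1–B3

Each bag holds 2 vertices, so the decomposition has width 1, which upper-bounds the treewidth. Any graph with an edge has treewidth ≥ 1, and G has the edge 3–2. Therefore the treewidth is 1.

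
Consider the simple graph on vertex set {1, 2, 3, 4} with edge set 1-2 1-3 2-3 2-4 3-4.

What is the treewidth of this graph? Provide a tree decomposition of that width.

Treewidth 2.
Bags: B1 = {1, 2, 3}  B2 = {2, 3, 4}
Tree: B1–B2

Each bag holds 3 vertices, so the decomposition has width 2, which upper-bounds the treewidth. For the lower bound, the 3 vertices {1, 2, 3} are pairwise adjacent, and any tree decomposition puts a clique entirely inside one bag — forcing width ≥ 2. Therefore the treewidth is 2.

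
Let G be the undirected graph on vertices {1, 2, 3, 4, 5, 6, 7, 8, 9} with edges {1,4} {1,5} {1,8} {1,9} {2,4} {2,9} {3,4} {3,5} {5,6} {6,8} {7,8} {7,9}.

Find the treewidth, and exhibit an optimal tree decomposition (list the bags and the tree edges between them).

Treewidth 3.
One optimal decomposition is:
Bags: B1 = {3, 4, 5, 6}  B2 = {1, 4, 5, 6}  B3 = {1, 4, 6, 8}  B4 = {1, 2, 4, 8}  B5 = {1, 2, 8, 9}  B6 = {2, 7, 8, 9}
Tree: B1–B2, B2–B3, B3–B4, B4–B5, B5–B6

The largest bag has 4 vertices, giving width 3; this decomposition certifies tw(G) ≤ 3. For the lower bound: the 4 vertex sets {3,5,6}, {4}, {1}, {2,7,8,9} are disjoint, each induces a connected subgraph, and every pair is joined by at least one edge of G. Contracting each set to a single vertex therefore yields K_{4} as a minor, and since treewidth is minor-monotone, tw(G) ≥ tw(K_{4}) = 3. The upper and lower bounds meet at 3, so that is the treewidth.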